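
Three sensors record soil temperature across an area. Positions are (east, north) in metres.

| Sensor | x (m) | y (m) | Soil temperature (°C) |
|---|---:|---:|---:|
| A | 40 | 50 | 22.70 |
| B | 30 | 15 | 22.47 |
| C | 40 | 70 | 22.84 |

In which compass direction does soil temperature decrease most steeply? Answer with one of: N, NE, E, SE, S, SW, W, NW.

With T = a·x + b·y + c and A as origin, the differences give:
  (-10)·a + (-35)·b = -0.23
  0·a + 20·b = +0.14
Eliminate b (×20 and ×(-35), subtract): -200·a = 0.300 → a = ∂T/∂x = -0.001500
Back-substitute: b = ∂T/∂y = +0.007000.
Steepest decrease is along −∇f = (+0.001500 E, -0.007000 N) → south.

S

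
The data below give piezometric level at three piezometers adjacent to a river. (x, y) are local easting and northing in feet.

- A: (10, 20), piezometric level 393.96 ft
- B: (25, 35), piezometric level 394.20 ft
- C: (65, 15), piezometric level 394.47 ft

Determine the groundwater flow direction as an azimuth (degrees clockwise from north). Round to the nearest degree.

Differences from A: to B (Δx, Δy, Δh) = (15, 15, +0.24); to C = (55, -5, +0.51).
Determinant of the coordinate differences = 15·(-5) − 55·15 = -900.
∂h/∂x = [(+0.24)·(-5) − (+0.51)·15] / -900 = +0.009833
∂h/∂y = [15·(+0.51) − 55·(+0.24)] / -900 = +0.006167
Flow direction (−∇h) has components (-0.009833 E, -0.006167 N).
Azimuth = atan2(E, N) = atan2(-0.009833, -0.006167) = 237.9° ≈ 238°.

238°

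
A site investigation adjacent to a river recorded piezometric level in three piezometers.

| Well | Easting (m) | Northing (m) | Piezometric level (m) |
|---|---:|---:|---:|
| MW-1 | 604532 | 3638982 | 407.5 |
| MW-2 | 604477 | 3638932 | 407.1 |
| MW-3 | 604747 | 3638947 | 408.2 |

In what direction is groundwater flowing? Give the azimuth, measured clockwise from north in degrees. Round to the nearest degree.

Three-point gradient (reference MW-1): Δ to MW-2 = (-55, -50, -0.4), Δ to MW-3 = (215, -35, +0.7).
∂h/∂x = +0.003866, ∂h/∂y = +0.003748 (det = 12675).
Flow direction (−∇h) has components (-0.003866 E, -0.003748 N).
Azimuth = atan2(E, N) = atan2(-0.003866, -0.003748) = 225.9° ≈ 226°.

226°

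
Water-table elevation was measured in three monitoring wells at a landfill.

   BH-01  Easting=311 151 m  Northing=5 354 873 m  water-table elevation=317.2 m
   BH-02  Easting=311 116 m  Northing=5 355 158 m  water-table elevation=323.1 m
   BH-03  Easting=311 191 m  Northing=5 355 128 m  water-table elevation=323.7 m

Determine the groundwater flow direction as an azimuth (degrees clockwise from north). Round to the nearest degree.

217°

Differences from BH-01: to BH-02 (Δx, Δy, Δh) = (-35, 285, +5.9); to BH-03 = (40, 255, +6.5).
Solve a·Δx + b·Δy = Δh: det = (-35)·255 − 40·285 = -20325.
∂h/∂x = [(+5.9)·255 − (+6.5)·285] / -20325 = +0.01712
∂h/∂y = [(-35)·(+6.5) − 40·(+5.9)] / -20325 = +0.02280
Flow direction (−∇h) has components (-0.01712 E, -0.02280 N).
Azimuth = atan2(E, N) = atan2(-0.01712, -0.02280) = 216.9° ≈ 217°.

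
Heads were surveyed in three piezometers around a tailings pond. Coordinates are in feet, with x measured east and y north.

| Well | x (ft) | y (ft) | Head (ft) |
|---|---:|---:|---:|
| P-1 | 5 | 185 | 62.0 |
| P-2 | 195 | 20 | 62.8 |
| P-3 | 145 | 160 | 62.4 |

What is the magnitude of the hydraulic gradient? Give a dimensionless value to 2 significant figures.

Taking P-1 as reference: P-2−P-1 = (190, -165, +0.8); P-3−P-1 = (140, -25, +0.4).
Determinant of the coordinate differences = 190·(-25) − 140·(-165) = 18350.
∂h/∂x = [(+0.8)·(-25) − (+0.4)·(-165)] / 18350 = +0.002507
∂h/∂y = [190·(+0.4) − 140·(+0.8)] / 18350 = -0.001962
|∇h| = √(0.002507² + -0.001962²) = 0.003183

0.0032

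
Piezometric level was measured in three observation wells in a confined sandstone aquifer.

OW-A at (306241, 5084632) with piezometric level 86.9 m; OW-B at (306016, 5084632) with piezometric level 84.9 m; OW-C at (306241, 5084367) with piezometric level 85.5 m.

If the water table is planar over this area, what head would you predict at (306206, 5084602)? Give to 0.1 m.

∂h/∂x = (84.9 − 86.9) / (306016 − 306241) = +0.008889
∂h/∂y = (85.5 − 86.9) / (5084367 − 5084632) = +0.005283
h(306206, 5084602) = 86.9 + (+0.008889)·(-35) + (+0.005283)·(-30) = 86.9 -0.311 -0.158 = 86.430 m.

86.4 m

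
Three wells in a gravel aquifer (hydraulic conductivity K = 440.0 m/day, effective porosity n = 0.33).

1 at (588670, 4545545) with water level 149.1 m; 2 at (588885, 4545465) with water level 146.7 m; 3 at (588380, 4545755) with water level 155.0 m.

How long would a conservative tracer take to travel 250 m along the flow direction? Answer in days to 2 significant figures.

Three-point gradient (reference 1): Δ to 2 = (215, -80, -2.4), Δ to 3 = (-290, 210, +5.9).
∂h/∂x = -0.001458, ∂h/∂y = +0.02608 (det = 21950).
|∇h| = √(-0.001458² + 0.02608²) = 0.02612
Seepage velocity v = K·i/n = 440.0 × 0.02612 / 0.33 = 34.83 m/day.
t = 250 / 34.83 = 7.178 days.

7.2 days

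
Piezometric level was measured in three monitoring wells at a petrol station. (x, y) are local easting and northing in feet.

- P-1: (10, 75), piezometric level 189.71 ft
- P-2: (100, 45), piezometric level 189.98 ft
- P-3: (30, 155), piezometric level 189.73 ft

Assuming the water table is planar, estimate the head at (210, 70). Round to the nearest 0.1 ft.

Taking P-1 as reference: P-2−P-1 = (90, -30, +0.27); P-3−P-1 = (20, 80, +0.02).
Solve a·Δx + b·Δy = Δh: det = 90·80 − 20·(-30) = 7800.
∂h/∂x = [(+0.27)·80 − (+0.02)·(-30)] / 7800 = +0.002846
∂h/∂y = [90·(+0.02) − 20·(+0.27)] / 7800 = -0.0004615
h(210, 70) = 189.71 + (+0.002846)·(200) + (-0.0004615)·(-5) = 189.71 +0.569 +0.002 = 190.282 ft.

190.3 ft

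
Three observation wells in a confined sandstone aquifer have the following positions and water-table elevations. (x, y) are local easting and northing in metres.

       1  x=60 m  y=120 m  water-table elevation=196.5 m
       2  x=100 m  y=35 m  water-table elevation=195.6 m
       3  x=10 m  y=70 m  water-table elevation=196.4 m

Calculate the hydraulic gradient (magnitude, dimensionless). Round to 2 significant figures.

0.0098

Taking 1 as reference: 2−1 = (40, -85, -0.9); 3−1 = (-50, -50, -0.1).
Solve a·Δx + b·Δy = Δh: det = 40·(-50) − (-50)·(-85) = -6250.
∂h/∂x = [(-0.9)·(-50) − (-0.1)·(-85)] / -6250 = -0.005840
∂h/∂y = [40·(-0.1) − (-50)·(-0.9)] / -6250 = +0.007840
|∇h| = √(-0.005840² + 0.007840²) = 0.009776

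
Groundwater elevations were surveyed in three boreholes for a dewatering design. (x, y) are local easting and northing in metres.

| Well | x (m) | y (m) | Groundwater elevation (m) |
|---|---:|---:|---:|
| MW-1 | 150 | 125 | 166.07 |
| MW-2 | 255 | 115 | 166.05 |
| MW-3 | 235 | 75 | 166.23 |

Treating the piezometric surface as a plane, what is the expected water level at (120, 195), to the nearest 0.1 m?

Taking MW-1 as reference: MW-2−MW-1 = (105, -10, -0.02); MW-3−MW-1 = (85, -50, +0.16).
Determinant of the coordinate differences = 105·(-50) − 85·(-10) = -4400.
∂h/∂x = [(-0.02)·(-50) − (+0.16)·(-10)] / -4400 = -0.0005909
∂h/∂y = [105·(+0.16) − 85·(-0.02)] / -4400 = -0.004205
h(120, 195) = 166.07 + (-0.0005909)·(-30) + (-0.004205)·(70) = 166.07 +0.018 -0.294 = 165.793 m.

165.8 m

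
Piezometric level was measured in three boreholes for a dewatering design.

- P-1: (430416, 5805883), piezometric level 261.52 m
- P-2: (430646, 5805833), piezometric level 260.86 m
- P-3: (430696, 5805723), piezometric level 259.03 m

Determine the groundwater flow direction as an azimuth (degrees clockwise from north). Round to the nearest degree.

183°

With h = a·x + b·y + c and P-1 as origin, the differences give:
  230·a + (-50)·b = -0.66
  280·a + (-160)·b = -2.49
Eliminate b (×(-160) and ×(-50), subtract): -22800·a = -18.900 → a = ∂h/∂x = +0.0008289
Back-substitute: b = ∂h/∂y = +0.01701.
Flow direction (−∇h) has components (-0.0008289 E, -0.01701 N).
Azimuth = atan2(E, N) = atan2(-0.0008289, -0.01701) = 182.8° ≈ 183°.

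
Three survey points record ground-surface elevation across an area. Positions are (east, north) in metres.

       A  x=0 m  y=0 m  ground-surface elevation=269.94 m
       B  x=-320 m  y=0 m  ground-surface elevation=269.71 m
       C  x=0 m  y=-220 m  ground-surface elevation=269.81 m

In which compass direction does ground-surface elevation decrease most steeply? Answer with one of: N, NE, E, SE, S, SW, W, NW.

SW

∂z/∂x = (269.71 − 269.94) / (-320 − 0) = +0.0007188
∂z/∂y = (269.81 − 269.94) / (-220 − 0) = +0.0005909
Steepest decrease is along −∇f = (-0.0007188 E, -0.0005909 N) → southwest.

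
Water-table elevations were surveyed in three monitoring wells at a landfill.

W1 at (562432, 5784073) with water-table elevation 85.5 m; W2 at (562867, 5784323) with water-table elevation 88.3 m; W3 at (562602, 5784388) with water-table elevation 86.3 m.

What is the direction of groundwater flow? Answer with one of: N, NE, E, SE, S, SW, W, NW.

With h = a·x + b·y + c and W1 as origin, the differences give:
  435·a + 250·b = +2.8
  170·a + 315·b = +0.8
Eliminate b (×315 and ×250, subtract): 94525·a = 682.00 → a = ∂h/∂x = +0.007215
Back-substitute: b = ∂h/∂y = -0.001354.
Flow = −∇h = (-0.007215 east, +0.001354 north), which points west.

W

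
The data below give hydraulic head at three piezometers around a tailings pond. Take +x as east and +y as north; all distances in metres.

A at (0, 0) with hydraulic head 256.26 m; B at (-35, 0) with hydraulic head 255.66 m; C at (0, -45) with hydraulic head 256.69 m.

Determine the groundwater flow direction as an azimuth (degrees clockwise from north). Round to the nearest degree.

299°

∂h/∂x = (255.66 − 256.26) / (-35 − 0) = +0.01714
∂h/∂y = (256.69 − 256.26) / (-45 − 0) = -0.009556
Flow direction (−∇h) has components (-0.01714 E, +0.009556 N).
Azimuth = atan2(E, N) = atan2(-0.01714, +0.009556) = 299.1° ≈ 299°.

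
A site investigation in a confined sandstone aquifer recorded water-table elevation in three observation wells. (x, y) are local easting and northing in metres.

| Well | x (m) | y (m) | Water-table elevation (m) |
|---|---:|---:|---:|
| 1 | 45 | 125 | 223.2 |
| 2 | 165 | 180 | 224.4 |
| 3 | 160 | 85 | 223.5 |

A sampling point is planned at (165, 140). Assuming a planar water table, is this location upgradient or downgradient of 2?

downgradient

Differences from 1: to 2 (Δx, Δy, Δh) = (120, 55, +1.2); to 3 = (115, -40, +0.3).
Solve a·Δx + b·Δy = Δh: det = 120·(-40) − 115·55 = -11125.
∂h/∂x = [(+1.2)·(-40) − (+0.3)·55] / -11125 = +0.005798
∂h/∂y = [120·(+0.3) − 115·(+1.2)] / -11125 = +0.009169
Head at (165, 140) = 223.2 + (+0.005798)·(120) + (+0.009169)·(15) = 224.03 m.
That is lower than the 224.4 m at 2, so the point is downgradient.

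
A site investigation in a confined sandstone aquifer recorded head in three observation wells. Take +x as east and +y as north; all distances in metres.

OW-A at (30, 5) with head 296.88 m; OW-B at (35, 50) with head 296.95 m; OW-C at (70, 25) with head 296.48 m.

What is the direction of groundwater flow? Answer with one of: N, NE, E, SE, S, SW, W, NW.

E

Taking OW-A as reference: OW-B−OW-A = (5, 45, +0.07); OW-C−OW-A = (40, 20, -0.40).
Solve a·Δx + b·Δy = Δh: det = 5·20 − 40·45 = -1700.
∂h/∂x = [(+0.07)·20 − (-0.40)·45] / -1700 = -0.01141
∂h/∂y = [5·(-0.40) − 40·(+0.07)] / -1700 = +0.002824
Flow = −∇h = (+0.01141 east, -0.002824 north), which points east.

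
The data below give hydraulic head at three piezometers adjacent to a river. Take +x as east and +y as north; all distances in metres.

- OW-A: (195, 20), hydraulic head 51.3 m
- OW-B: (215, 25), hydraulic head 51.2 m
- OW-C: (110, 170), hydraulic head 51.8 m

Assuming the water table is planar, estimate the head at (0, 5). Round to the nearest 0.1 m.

Three-point gradient (reference OW-A): Δ to OW-B = (20, 5, -0.1), Δ to OW-C = (-85, 150, +0.5).
∂h/∂x = -0.005109, ∂h/∂y = +0.0004380 (det = 3425).
h(0, 5) = 51.3 + (-0.005109)·(-195) + (+0.0004380)·(-15) = 51.3 +0.996 -0.007 = 52.290 m.

52.3 m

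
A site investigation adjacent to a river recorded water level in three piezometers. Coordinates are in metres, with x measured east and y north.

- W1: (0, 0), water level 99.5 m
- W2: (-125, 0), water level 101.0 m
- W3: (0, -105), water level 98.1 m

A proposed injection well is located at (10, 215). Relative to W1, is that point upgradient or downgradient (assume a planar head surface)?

∂h/∂x = (101.0 − 99.5) / (-125 − 0) = -0.01200
∂h/∂y = (98.1 − 99.5) / (-105 − 0) = +0.01333
Head at (10, 215) = 99.5 + (-0.01200)·(10) + (+0.01333)·(215) = 102.25 m.
That is higher than the 99.5 m at W1, so the point is upgradient.

upgradient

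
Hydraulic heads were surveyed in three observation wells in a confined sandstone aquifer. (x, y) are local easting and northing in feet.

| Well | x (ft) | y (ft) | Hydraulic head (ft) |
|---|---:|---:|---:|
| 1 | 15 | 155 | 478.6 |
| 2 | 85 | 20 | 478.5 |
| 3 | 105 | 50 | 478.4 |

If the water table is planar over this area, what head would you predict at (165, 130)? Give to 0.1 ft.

With h = a·x + b·y + c and 1 as origin, the differences give:
  70·a + (-135)·b = -0.1
  90·a + (-105)·b = -0.2
Eliminate b (×(-105) and ×(-135), subtract): 4800·a = -16.50 → a = ∂h/∂x = -0.003438
Back-substitute: b = ∂h/∂y = -0.001042.
h(165, 130) = 478.6 + (-0.003438)·(150) + (-0.001042)·(-25) = 478.6 -0.516 +0.026 = 478.110 ft.

478.1 ft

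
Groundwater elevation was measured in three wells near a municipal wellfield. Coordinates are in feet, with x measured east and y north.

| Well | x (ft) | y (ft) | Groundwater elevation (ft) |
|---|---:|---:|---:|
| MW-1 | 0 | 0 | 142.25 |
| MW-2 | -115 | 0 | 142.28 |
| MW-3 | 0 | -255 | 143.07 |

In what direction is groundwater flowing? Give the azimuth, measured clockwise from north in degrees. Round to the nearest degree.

∂h/∂x = (142.28 − 142.25) / (-115 − 0) = -0.0002609
∂h/∂y = (143.07 − 142.25) / (-255 − 0) = -0.003216
Flow direction (−∇h) has components (+0.0002609 E, +0.003216 N).
Azimuth = atan2(E, N) = atan2(+0.0002609, +0.003216) = 4.6° ≈ 005°.

005°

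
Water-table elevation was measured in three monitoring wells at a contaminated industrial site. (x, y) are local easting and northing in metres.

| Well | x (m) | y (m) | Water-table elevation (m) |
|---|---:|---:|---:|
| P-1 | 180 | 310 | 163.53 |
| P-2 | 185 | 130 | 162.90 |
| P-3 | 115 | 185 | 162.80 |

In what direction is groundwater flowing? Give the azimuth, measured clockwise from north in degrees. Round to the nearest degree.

Differences from P-1: to P-2 (Δx, Δy, Δh) = (5, -180, -0.63); to P-3 = (-65, -125, -0.73).
Solve a·Δx + b·Δy = Δh: det = 5·(-125) − (-65)·(-180) = -12325.
∂h/∂x = [(-0.63)·(-125) − (-0.73)·(-180)] / -12325 = +0.004272
∂h/∂y = [5·(-0.73) − (-65)·(-0.63)] / -12325 = +0.003619
Flow direction (−∇h) has components (-0.004272 E, -0.003619 N).
Azimuth = atan2(E, N) = atan2(-0.004272, -0.003619) = 229.7° ≈ 230°.

230°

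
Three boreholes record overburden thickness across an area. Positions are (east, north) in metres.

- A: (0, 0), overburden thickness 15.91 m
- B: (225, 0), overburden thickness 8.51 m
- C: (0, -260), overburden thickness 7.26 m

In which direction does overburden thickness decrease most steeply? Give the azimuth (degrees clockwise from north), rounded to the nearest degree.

135°

∂d/∂x = (8.51 − 15.91) / (225 − 0) = -0.03289
∂d/∂y = (7.26 − 15.91) / (-260 − 0) = +0.03327
Steepest decrease is along −∇f: components (+0.03289 E, -0.03327 N).
Azimuth = atan2(+0.03289, -0.03327) = 135.3° ≈ 135°.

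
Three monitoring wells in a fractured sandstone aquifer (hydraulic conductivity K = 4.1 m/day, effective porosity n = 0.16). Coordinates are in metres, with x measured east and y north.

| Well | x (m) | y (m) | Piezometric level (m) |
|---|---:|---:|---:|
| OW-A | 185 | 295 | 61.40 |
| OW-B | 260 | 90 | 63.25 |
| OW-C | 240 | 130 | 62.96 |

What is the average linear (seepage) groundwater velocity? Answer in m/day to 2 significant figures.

Taking OW-A as reference: OW-B−OW-A = (75, -205, +1.85); OW-C−OW-A = (55, -165, +1.56).
Solve a·Δx + b·Δy = Δh: det = 75·(-165) − 55·(-205) = -1100.
∂h/∂x = [(+1.85)·(-165) − (+1.56)·(-205)] / -1100 = -0.01323
∂h/∂y = [75·(+1.56) − 55·(+1.85)] / -1100 = -0.01386
|∇h| = √(-0.01323² + -0.01386²) = 0.01916
Seepage velocity v = K·i/n = 4.1 × 0.01916 / 0.16 = 0.491 m/day.

0.49 m/day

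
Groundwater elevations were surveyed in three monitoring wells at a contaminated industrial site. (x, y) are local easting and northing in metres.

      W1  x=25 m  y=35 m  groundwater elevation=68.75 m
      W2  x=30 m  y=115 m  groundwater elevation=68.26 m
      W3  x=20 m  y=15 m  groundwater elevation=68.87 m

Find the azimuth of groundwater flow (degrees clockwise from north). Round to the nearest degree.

Differences from W1: to W2 (Δx, Δy, Δh) = (5, 80, -0.49); to W3 = (-5, -20, +0.12).
Solve a·Δx + b·Δy = Δh: det = 5·(-20) − (-5)·80 = 300.
∂h/∂x = [(-0.49)·(-20) − (+0.12)·80] / 300 = +0.0006667
∂h/∂y = [5·(+0.12) − (-5)·(-0.49)] / 300 = -0.006167
Flow direction (−∇h) has components (-0.0006667 E, +0.006167 N).
Azimuth = atan2(E, N) = atan2(-0.0006667, +0.006167) = 353.8° ≈ 354°.

354°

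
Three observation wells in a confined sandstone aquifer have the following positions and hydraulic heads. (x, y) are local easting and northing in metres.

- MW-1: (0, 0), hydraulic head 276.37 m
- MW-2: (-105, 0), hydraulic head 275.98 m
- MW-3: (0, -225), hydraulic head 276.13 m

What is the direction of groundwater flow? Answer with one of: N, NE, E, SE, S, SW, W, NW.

∂h/∂x = (275.98 − 276.37) / (-105 − 0) = +0.003714
∂h/∂y = (276.13 − 276.37) / (-225 − 0) = +0.001067
Flow = −∇h = (-0.003714 east, -0.001067 north), which points west.

W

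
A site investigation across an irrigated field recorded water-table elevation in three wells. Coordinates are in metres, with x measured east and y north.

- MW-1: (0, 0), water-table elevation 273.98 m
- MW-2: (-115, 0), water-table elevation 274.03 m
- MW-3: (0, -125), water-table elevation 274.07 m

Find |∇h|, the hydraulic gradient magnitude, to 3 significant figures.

0.000841

∂h/∂x = (274.03 − 273.98) / (-115 − 0) = -0.0004348
∂h/∂y = (274.07 − 273.98) / (-125 − 0) = -0.0007200
|∇h| = √(-0.0004348² + -0.0007200²) = 0.0008411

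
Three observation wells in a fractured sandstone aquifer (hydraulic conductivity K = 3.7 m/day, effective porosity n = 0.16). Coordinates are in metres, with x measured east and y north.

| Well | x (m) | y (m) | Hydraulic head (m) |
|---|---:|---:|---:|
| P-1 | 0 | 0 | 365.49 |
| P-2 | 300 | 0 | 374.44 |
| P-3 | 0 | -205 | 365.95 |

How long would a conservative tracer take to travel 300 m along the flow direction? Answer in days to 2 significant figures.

430 days

∂h/∂x = (374.44 − 365.49) / (300 − 0) = +0.02983
∂h/∂y = (365.95 − 365.49) / (-205 − 0) = -0.002244
|∇h| = √(0.02983² + -0.002244²) = 0.02991
Seepage velocity v = K·i/n = 3.7 × 0.02991 / 0.16 = 0.6917 m/day.
t = 300 / 0.6917 = 433.7 days.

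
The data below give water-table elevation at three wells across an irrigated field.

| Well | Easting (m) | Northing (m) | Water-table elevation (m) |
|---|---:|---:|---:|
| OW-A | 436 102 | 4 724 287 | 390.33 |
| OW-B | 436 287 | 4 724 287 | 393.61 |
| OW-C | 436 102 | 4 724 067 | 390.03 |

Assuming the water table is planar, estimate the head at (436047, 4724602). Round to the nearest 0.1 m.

389.8 m

∂h/∂x = (393.61 − 390.33) / (436287 − 436102) = +0.01773
∂h/∂y = (390.03 − 390.33) / (4724067 − 4724287) = +0.001364
h(436047, 4724602) = 390.33 + (+0.01773)·(-55) + (+0.001364)·(315) = 390.33 -0.975 +0.430 = 389.784 m.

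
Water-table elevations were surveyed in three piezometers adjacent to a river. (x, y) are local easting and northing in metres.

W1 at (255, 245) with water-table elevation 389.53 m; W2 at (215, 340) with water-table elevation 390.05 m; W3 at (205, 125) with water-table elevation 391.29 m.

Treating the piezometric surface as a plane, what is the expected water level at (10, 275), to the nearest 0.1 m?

With h = a·x + b·y + c and W1 as origin, the differences give:
  (-40)·a + 95·b = +0.52
  (-50)·a + (-120)·b = +1.76
Eliminate b (×(-120) and ×95, subtract): 9550·a = -229.600 → a = ∂h/∂x = -0.02404
Back-substitute: b = ∂h/∂y = -0.004649.
h(10, 275) = 389.53 + (-0.02404)·(-245) + (-0.004649)·(30) = 389.53 +5.890 -0.139 = 395.281 m.

395.3 m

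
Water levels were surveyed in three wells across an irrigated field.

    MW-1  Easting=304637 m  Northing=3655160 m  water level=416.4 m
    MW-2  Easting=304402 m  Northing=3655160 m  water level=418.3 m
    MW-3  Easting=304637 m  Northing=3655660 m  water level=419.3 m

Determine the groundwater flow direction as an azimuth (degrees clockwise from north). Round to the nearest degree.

∂h/∂x = (418.3 − 416.4) / (304402 − 304637) = -0.008085
∂h/∂y = (419.3 − 416.4) / (3655660 − 3655160) = +0.005800
Flow direction (−∇h) has components (+0.008085 E, -0.005800 N).
Azimuth = atan2(E, N) = atan2(+0.008085, -0.005800) = 125.7° ≈ 126°.

126°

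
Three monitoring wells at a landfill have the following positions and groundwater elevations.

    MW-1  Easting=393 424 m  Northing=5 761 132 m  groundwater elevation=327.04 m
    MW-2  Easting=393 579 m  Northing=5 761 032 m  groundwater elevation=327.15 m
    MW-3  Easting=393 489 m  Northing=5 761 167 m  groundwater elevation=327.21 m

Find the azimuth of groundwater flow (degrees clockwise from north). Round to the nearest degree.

227°

Three-point gradient (reference MW-1): Δ to MW-2 = (155, -100, +0.11), Δ to MW-3 = (65, 35, +0.17).
∂h/∂x = +0.001748, ∂h/∂y = +0.001610 (det = 11925).
Flow direction (−∇h) has components (-0.001748 E, -0.001610 N).
Azimuth = atan2(E, N) = atan2(-0.001748, -0.001610) = 227.4° ≈ 227°.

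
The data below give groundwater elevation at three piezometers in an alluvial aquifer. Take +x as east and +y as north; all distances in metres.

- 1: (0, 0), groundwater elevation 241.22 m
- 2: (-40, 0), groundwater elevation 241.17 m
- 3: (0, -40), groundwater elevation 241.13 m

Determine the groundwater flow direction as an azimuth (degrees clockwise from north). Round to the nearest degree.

209°

∂h/∂x = (241.17 − 241.22) / (-40 − 0) = +0.001250
∂h/∂y = (241.13 − 241.22) / (-40 − 0) = +0.002250
Flow direction (−∇h) has components (-0.001250 E, -0.002250 N).
Azimuth = atan2(E, N) = atan2(-0.001250, -0.002250) = 209.1° ≈ 209°.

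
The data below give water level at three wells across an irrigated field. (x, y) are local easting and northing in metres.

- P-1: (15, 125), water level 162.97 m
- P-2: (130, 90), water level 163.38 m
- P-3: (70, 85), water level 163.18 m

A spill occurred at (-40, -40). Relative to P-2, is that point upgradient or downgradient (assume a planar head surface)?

Differences from P-1: to P-2 (Δx, Δy, Δh) = (115, -35, +0.41); to P-3 = (55, -40, +0.21).
Determinant of the coordinate differences = 115·(-40) − 55·(-35) = -2675.
∂h/∂x = [(+0.41)·(-40) − (+0.21)·(-35)] / -2675 = +0.003383
∂h/∂y = [115·(+0.21) − 55·(+0.41)] / -2675 = -0.0005981
Head at (-40, -40) = 162.97 + (+0.003383)·(-55) + (-0.0005981)·(-165) = 162.88 m.
That is lower than the 163.38 m at P-2, so the point is downgradient.

downgradient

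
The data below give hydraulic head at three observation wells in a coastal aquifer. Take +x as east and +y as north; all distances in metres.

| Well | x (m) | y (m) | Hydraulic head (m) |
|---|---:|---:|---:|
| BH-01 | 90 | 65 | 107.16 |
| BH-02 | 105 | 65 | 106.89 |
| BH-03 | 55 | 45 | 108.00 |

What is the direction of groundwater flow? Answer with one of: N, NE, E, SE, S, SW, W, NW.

Taking BH-01 as reference: BH-02−BH-01 = (15, 0, -0.27); BH-03−BH-01 = (-35, -20, +0.84).
Determinant of the coordinate differences = 15·(-20) − (-35)·0 = -300.
∂h/∂x = [(-0.27)·(-20) − (+0.84)·0] / -300 = -0.01800
∂h/∂y = [15·(+0.84) − (-35)·(-0.27)] / -300 = -0.01050
Flow = −∇h = (+0.01800 east, +0.01050 north), which points northeast.

NE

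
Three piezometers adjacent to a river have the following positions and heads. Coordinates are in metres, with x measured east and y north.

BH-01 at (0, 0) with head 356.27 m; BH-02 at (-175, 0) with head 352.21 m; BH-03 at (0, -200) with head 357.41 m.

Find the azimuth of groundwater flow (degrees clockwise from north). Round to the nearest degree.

284°

∂h/∂x = (352.21 − 356.27) / (-175 − 0) = +0.02320
∂h/∂y = (357.41 − 356.27) / (-200 − 0) = -0.005700
Flow direction (−∇h) has components (-0.02320 E, +0.005700 N).
Azimuth = atan2(E, N) = atan2(-0.02320, +0.005700) = 283.8° ≈ 284°.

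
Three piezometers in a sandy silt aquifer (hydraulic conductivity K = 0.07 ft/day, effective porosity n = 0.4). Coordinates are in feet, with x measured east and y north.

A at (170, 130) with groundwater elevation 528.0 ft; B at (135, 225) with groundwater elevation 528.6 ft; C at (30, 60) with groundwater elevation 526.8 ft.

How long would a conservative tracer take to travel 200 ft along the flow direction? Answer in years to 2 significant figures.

340 years

With h = a·x + b·y + c and A as origin, the differences give:
  (-35)·a + 95·b = +0.6
  (-140)·a + (-70)·b = -1.2
Eliminate b (×(-70) and ×95, subtract): 15750·a = 72.00 → a = ∂h/∂x = +0.004571
Back-substitute: b = ∂h/∂y = +0.008000.
|∇h| = √(0.004571² + 0.008000²) = 0.009214
Seepage velocity v = K·i/n = 0.07 × 0.009214 / 0.4 = 0.001612 ft/day.
t = 200 / 0.001612 = 1.241e+05 days = 340 years.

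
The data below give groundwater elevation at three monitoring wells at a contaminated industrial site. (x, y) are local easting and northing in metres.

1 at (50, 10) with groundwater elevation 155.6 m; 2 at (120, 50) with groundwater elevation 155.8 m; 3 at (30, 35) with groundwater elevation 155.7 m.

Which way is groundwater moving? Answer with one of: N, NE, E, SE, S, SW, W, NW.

Taking 1 as reference: 2−1 = (70, 40, +0.2); 3−1 = (-20, 25, +0.1).
Solve a·Δx + b·Δy = Δh: det = 70·25 − (-20)·40 = 2550.
∂h/∂x = [(+0.2)·25 − (+0.1)·40] / 2550 = +0.0003922
∂h/∂y = [70·(+0.1) − (-20)·(+0.2)] / 2550 = +0.004314
Flow = −∇h = (-0.0003922 east, -0.004314 north), which points south.

S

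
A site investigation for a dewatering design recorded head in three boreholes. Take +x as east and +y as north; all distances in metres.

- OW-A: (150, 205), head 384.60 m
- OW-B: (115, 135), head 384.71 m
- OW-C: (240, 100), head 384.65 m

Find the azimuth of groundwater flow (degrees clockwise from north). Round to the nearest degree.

035°

With h = a·x + b·y + c and OW-A as origin, the differences give:
  (-35)·a + (-70)·b = +0.11
  90·a + (-105)·b = +0.05
Eliminate b (×(-105) and ×(-70), subtract): 9975·a = -8.050 → a = ∂h/∂x = -0.0008070
Back-substitute: b = ∂h/∂y = -0.001168.
Flow direction (−∇h) has components (+0.0008070 E, +0.001168 N).
Azimuth = atan2(E, N) = atan2(+0.0008070, +0.001168) = 34.6° ≈ 035°.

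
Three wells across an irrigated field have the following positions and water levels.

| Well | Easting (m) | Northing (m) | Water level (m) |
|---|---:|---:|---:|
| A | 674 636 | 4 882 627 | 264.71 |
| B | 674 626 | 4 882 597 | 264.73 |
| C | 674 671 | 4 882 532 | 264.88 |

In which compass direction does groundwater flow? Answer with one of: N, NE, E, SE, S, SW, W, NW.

NW

Differences from A: to B (Δx, Δy, Δh) = (-10, -30, +0.02); to C = (35, -95, +0.17).
Solve a·Δx + b·Δy = Δh: det = (-10)·(-95) − 35·(-30) = 2000.
∂h/∂x = [(+0.02)·(-95) − (+0.17)·(-30)] / 2000 = +0.001600
∂h/∂y = [(-10)·(+0.17) − 35·(+0.02)] / 2000 = -0.001200
Flow = −∇h = (-0.001600 east, +0.001200 north), which points northwest.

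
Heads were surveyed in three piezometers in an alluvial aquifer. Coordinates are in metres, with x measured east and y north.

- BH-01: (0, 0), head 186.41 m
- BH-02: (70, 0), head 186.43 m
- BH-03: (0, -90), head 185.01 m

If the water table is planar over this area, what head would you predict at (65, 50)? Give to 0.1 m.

∂h/∂x = (186.43 − 186.41) / (70 − 0) = +0.0002857
∂h/∂y = (185.01 − 186.41) / (-90 − 0) = +0.01556
h(65, 50) = 186.41 + (+0.0002857)·(65) + (+0.01556)·(50) = 186.41 +0.019 +0.778 = 187.206 m.

187.2 m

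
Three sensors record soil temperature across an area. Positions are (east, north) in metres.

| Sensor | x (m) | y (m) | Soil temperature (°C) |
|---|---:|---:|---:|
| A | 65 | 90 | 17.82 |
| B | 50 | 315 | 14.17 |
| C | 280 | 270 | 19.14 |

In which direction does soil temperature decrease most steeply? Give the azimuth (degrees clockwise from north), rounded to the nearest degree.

309°

Three-point gradient (reference A): Δ to B = (-15, 225, -3.65), Δ to C = (215, 180, +1.32).
∂T/∂x = +0.01868, ∂T/∂y = -0.01498 (det = -51075).
Steepest decrease is along −∇f: components (-0.01868 E, +0.01498 N).
Azimuth = atan2(-0.01868, +0.01498) = 308.7° ≈ 309°.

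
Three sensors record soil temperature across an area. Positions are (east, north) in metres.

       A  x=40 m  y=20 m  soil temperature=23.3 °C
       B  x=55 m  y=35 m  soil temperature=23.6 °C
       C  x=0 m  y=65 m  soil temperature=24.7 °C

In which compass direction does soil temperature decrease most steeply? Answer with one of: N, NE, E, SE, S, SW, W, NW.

Taking A as reference: B−A = (15, 15, +0.3); C−A = (-40, 45, +1.4).
Solve a·Δx + b·Δy = ΔT: det = 15·45 − (-40)·15 = 1275.
∂T/∂x = [(+0.3)·45 − (+1.4)·15] / 1275 = -0.005882
∂T/∂y = [15·(+1.4) − (-40)·(+0.3)] / 1275 = +0.02588
Steepest decrease is along −∇f = (+0.005882 E, -0.02588 N) → south.

S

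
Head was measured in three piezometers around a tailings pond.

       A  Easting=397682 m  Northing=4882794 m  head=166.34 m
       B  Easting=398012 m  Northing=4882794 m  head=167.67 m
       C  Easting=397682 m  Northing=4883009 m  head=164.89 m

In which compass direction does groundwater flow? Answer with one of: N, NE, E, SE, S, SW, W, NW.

∂h/∂x = (167.67 − 166.34) / (398012 − 397682) = +0.004030
∂h/∂y = (164.89 − 166.34) / (4883009 − 4882794) = -0.006744
Flow = −∇h = (-0.004030 east, +0.006744 north), which points northwest.

NW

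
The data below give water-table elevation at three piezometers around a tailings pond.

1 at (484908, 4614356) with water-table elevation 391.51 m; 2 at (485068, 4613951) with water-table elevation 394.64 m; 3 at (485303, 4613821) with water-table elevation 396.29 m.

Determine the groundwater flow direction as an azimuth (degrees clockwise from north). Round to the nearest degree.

With h = a·x + b·y + c and 1 as origin, the differences give:
  160·a + (-405)·b = +3.13
  395·a + (-535)·b = +4.78
Eliminate b (×(-535) and ×(-405), subtract): 74375·a = 261.350 → a = ∂h/∂x = +0.003514
Back-substitute: b = ∂h/∂y = -0.006340.
Flow direction (−∇h) has components (-0.003514 E, +0.006340 N).
Azimuth = atan2(E, N) = atan2(-0.003514, +0.006340) = 331.0° ≈ 331°.

331°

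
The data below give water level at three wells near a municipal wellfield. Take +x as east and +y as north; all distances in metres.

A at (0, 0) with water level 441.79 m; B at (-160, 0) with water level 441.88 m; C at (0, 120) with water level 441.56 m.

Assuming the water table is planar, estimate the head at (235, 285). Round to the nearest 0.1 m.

∂h/∂x = (441.88 − 441.79) / (-160 − 0) = -0.0005625
∂h/∂y = (441.56 − 441.79) / (120 − 0) = -0.001917
h(235, 285) = 441.79 + (-0.0005625)·(235) + (-0.001917)·(285) = 441.79 -0.132 -0.546 = 441.112 m.

441.1 m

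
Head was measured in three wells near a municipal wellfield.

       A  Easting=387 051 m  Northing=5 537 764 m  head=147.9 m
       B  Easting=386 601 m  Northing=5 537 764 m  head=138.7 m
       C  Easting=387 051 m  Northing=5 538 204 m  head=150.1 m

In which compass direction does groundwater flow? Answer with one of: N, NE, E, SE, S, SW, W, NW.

W

∂h/∂x = (138.7 − 147.9) / (386601 − 387051) = +0.02044
∂h/∂y = (150.1 − 147.9) / (5538204 − 5537764) = +0.005000
Flow = −∇h = (-0.02044 east, -0.005000 north), which points west.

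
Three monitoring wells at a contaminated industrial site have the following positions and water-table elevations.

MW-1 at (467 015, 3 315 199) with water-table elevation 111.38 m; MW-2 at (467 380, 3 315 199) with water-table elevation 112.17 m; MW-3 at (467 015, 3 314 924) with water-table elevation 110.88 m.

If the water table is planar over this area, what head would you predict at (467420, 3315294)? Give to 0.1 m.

∂h/∂x = (112.17 − 111.38) / (467380 − 467015) = +0.002164
∂h/∂y = (110.88 − 111.38) / (3314924 − 3315199) = +0.001818
h(467420, 3315294) = 111.38 + (+0.002164)·(405) + (+0.001818)·(95) = 111.38 +0.877 +0.173 = 112.429 m.

112.4 m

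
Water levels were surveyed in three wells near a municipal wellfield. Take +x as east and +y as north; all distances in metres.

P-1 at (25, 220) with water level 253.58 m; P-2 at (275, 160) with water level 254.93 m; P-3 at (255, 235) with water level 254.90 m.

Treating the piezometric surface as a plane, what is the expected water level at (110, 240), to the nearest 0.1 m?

254.1 m

Differences from P-1: to P-2 (Δx, Δy, Δh) = (250, -60, +1.35); to P-3 = (230, 15, +1.32).
Determinant of the coordinate differences = 250·15 − 230·(-60) = 17550.
∂h/∂x = [(+1.35)·15 − (+1.32)·(-60)] / 17550 = +0.005667
∂h/∂y = [250·(+1.32) − 230·(+1.35)] / 17550 = +0.001111
h(110, 240) = 253.58 + (+0.005667)·(85) + (+0.001111)·(20) = 253.58 +0.482 +0.022 = 254.084 m.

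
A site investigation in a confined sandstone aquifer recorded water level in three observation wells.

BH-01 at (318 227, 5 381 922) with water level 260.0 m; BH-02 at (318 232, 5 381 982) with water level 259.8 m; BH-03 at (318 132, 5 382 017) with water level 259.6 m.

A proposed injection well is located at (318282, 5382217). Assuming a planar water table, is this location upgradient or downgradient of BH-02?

downgradient

Differences from BH-01: to BH-02 (Δx, Δy, Δh) = (5, 60, -0.2); to BH-03 = (-95, 95, -0.4).
Solve a·Δx + b·Δy = Δh: det = 5·95 − (-95)·60 = 6175.
∂h/∂x = [(-0.2)·95 − (-0.4)·60] / 6175 = +0.0008097
∂h/∂y = [5·(-0.4) − (-95)·(-0.2)] / 6175 = -0.003401
Head at (318282, 5382217) = 260.0 + (+0.0008097)·(55) + (-0.003401)·(295) = 259.04 m.
That is lower than the 259.8 m at BH-02, so the point is downgradient.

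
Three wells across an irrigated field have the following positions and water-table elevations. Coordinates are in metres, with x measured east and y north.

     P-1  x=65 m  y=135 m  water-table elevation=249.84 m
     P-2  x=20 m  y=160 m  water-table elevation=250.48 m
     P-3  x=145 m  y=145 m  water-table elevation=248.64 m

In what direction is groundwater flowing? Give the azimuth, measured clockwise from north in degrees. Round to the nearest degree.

086°

Taking P-1 as reference: P-2−P-1 = (-45, 25, +0.64); P-3−P-1 = (80, 10, -1.20).
Determinant of the coordinate differences = (-45)·10 − 80·25 = -2450.
∂h/∂x = [(+0.64)·10 − (-1.20)·25] / -2450 = -0.01486
∂h/∂y = [(-45)·(-1.20) − 80·(+0.64)] / -2450 = -0.001143
Flow direction (−∇h) has components (+0.01486 E, +0.001143 N).
Azimuth = atan2(E, N) = atan2(+0.01486, +0.001143) = 85.6° ≈ 086°.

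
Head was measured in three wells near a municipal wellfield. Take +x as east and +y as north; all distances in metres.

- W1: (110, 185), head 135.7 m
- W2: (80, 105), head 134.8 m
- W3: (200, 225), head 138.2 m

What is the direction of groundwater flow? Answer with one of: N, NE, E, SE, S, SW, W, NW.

W

Differences from W1: to W2 (Δx, Δy, Δh) = (-30, -80, -0.9); to W3 = (90, 40, +2.5).
Solve a·Δx + b·Δy = Δh: det = (-30)·40 − 90·(-80) = 6000.
∂h/∂x = [(-0.9)·40 − (+2.5)·(-80)] / 6000 = +0.02733
∂h/∂y = [(-30)·(+2.5) − 90·(-0.9)] / 6000 = +0.0010000
Flow = −∇h = (-0.02733 east, -0.0010000 north), which points west.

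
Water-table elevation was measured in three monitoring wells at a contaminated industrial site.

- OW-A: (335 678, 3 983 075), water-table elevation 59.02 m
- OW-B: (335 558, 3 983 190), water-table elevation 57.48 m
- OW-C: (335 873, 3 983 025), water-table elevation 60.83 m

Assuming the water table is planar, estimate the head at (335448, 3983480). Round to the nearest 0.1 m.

55.1 m

Differences from OW-A: to OW-B (Δx, Δy, Δh) = (-120, 115, -1.54); to OW-C = (195, -50, +1.81).
Determinant of the coordinate differences = (-120)·(-50) − 195·115 = -16425.
∂h/∂x = [(-1.54)·(-50) − (+1.81)·115] / -16425 = +0.007985
∂h/∂y = [(-120)·(+1.81) − 195·(-1.54)] / -16425 = -0.005059
h(335448, 3983480) = 59.02 + (+0.007985)·(-230) + (-0.005059)·(405) = 59.02 -1.836 -2.049 = 55.134 m.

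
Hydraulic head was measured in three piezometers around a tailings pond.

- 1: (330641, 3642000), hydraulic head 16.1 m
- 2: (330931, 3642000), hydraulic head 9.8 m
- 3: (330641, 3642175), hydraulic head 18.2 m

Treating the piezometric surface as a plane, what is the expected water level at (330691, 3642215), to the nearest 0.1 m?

∂h/∂x = (9.8 − 16.1) / (330931 − 330641) = -0.02172
∂h/∂y = (18.2 − 16.1) / (3642175 − 3642000) = +0.01200
h(330691, 3642215) = 16.1 + (-0.02172)·(50) + (+0.01200)·(215) = 16.1 -1.086 +2.580 = 17.594 m.

17.6 m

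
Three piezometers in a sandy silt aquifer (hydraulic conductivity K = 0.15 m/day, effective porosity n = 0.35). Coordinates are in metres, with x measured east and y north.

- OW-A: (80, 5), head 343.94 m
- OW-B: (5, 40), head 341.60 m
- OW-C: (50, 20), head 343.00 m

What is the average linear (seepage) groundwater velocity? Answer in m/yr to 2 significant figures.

With h = a·x + b·y + c and OW-A as origin, the differences give:
  (-75)·a + 35·b = -2.34
  (-30)·a + 15·b = -0.94
Eliminate b (×15 and ×35, subtract): -75·a = -2.200 → a = ∂h/∂x = +0.02933
Back-substitute: b = ∂h/∂y = -0.004000.
|∇h| = √(0.02933² + -0.004000²) = 0.0296
Seepage velocity v = K·i/n = 0.15 × 0.0296 / 0.35 = 0.01269 m/day = 4.635 m/yr.

4.6 m/yr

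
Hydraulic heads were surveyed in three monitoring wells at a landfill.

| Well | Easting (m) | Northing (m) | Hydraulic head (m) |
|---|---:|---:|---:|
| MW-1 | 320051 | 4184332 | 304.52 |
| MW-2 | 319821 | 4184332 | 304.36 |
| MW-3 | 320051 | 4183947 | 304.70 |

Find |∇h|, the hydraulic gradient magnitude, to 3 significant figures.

0.000838

∂h/∂x = (304.36 − 304.52) / (319821 − 320051) = +0.0006957
∂h/∂y = (304.70 − 304.52) / (4183947 − 4184332) = -0.0004675
|∇h| = √(0.0006957² + -0.0004675²) = 0.0008382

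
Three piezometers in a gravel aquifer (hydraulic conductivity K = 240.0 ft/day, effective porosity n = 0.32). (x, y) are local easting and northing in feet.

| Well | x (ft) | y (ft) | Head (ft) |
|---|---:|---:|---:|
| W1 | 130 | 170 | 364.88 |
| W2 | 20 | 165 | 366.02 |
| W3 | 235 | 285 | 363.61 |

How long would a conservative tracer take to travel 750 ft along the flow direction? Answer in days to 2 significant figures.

96 days

Differences from W1: to W2 (Δx, Δy, Δh) = (-110, -5, +1.14); to W3 = (105, 115, -1.27).
Determinant of the coordinate differences = (-110)·115 − 105·(-5) = -12125.
∂h/∂x = [(+1.14)·115 − (-1.27)·(-5)] / -12125 = -0.01029
∂h/∂y = [(-110)·(-1.27) − 105·(+1.14)] / -12125 = -0.001649
|∇h| = √(-0.01029² + -0.001649²) = 0.01042
Seepage velocity v = K·i/n = 240.0 × 0.01042 / 0.32 = 7.815 ft/day.
t = 750 / 7.815 = 95.97 days.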